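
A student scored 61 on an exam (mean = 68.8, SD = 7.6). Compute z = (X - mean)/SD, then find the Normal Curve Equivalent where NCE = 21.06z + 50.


z = (X - mean) / SD = (61 - 68.8) / 7.6
z = -7.8 / 7.6
z = -1.0263
NCE = NCE = 21.06z + 50
Carry z at full precision (z = -7.8 / 7.6) into the conversion:
NCE = 21.06 * (-7.8 / 7.6) + 50 = -164.268 / 7.6 + 50
NCE = -21.6142 + 50
NCE = 28.3858

28.3858


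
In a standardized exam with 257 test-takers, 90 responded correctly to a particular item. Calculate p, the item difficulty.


Item difficulty p = number correct / total examinees
p = 90 / 257
p = 0.3502

0.3502


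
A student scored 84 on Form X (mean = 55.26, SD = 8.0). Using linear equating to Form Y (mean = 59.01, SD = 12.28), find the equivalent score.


slope = SD_Y / SD_X = 12.28 / 8.0 ~ 1.535
intercept = mean_Y - slope * mean_X = 59.01 - (12.28 / 8.0) * 55.26 ~ -25.8141
Y = slope * X + intercept. To avoid rounding drift from the rounded slope/intercept, evaluate the equivalent form Y = mean_Y + SD_Y * (X - mean_X) / SD_X at full precision:
Y = 59.01 + 12.28 * (84 - 55.26) / 8.0
Y = 59.01 + 12.28 * 28.74 / 8.0
Y = 59.01 + 352.9272 / 8.0
Y = 59.01 + 44.1159
Y = 103.1259

103.1259


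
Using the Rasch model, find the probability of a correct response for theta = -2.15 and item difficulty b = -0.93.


theta - b = -2.15 - -0.93 = -1.22
exp(-(theta - b)) = exp(1.22) = 3.3872
P = 1 / (1 + 3.3872)
P = 0.2279

0.2279


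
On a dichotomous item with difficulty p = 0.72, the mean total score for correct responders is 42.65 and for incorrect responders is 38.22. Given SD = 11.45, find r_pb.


q = 1 - p = 0.28
rpb = ((M1 - M0) / SD) * sqrt(p * q)
rpb = ((42.65 - 38.22) / 11.45) * sqrt(0.72 * 0.28)
rpb = 0.1737

0.1737


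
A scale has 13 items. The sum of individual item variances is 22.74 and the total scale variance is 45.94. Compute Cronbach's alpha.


alpha = (k/(k-1)) * (1 - sum(si^2)/s_total^2)
= (13/12) * (1 - 22.74/45.94)
alpha = 0.5471

0.5471


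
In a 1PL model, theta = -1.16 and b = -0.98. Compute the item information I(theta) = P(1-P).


P = 1/(1+exp(-(-1.16--0.98))) = 0.4551
I = P*(1-P) = 0.4551 * 0.5449
I = 0.248

0.248


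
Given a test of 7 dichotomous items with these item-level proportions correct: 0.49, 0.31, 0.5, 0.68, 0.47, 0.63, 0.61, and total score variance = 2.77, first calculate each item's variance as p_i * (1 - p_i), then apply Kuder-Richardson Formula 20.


For each item, compute p_i * q_i:
  Item 1: 0.49 * 0.51 = 0.2499
  Item 2: 0.31 * 0.69 = 0.2139
  Item 3: 0.5 * 0.5 = 0.25
  Item 4: 0.68 * 0.32 = 0.2176
  Item 5: 0.47 * 0.53 = 0.2491
  Item 6: 0.63 * 0.37 = 0.2331
  Item 7: 0.61 * 0.39 = 0.2379
Sum(p_i * q_i) = 0.2499 + 0.2139 + 0.25 + 0.2176 + 0.2491 + 0.2331 + 0.2379 = 1.6515
KR-20 = (k/(k-1)) * (1 - Sum(p_i*q_i) / Var_total)
= (7/6) * (1 - 1.6515/2.77)
= 1.1667 * 0.4038
KR-20 = 0.4711

0.4711


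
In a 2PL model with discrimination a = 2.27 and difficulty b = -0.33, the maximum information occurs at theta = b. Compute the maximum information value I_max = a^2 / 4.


For 2PL, max info at theta = b = -0.33
I_max = a^2 / 4 = 2.27^2 / 4
= 5.1529 / 4
I_max = 1.2882

1.2882


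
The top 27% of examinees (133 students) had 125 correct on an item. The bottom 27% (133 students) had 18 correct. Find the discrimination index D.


p_upper = 125/133 = 0.9398
p_lower = 18/133 = 0.1353
D = 0.9398 - 0.1353 = 0.8045

0.8045


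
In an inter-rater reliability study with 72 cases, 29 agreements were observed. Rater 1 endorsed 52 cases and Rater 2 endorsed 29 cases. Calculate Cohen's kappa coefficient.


P_o = 29/72 = 0.402778
P_e = (52*29 + 20*43) / 5184 = 0.45679
kappa = (P_o - P_e) / (1 - P_e)
kappa = (0.402778 - 0.45679) / (1 - 0.45679)
kappa = -0.0994

-0.0994


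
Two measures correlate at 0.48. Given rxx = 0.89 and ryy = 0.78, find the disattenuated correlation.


r_corrected = rxy / sqrt(rxx * ryy)
= 0.48 / sqrt(0.89 * 0.78)
= 0.48 / sqrt(0.6942)
= 0.48 / 0.833187
r_corrected = 0.5761

0.5761


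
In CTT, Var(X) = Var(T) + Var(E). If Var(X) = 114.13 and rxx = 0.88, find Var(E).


var_true = rxx * var_obs = 0.88 * 114.13 = 100.4344
var_error = var_obs - var_true
var_error = 114.13 - 100.4344
var_error = 13.6956

13.6956


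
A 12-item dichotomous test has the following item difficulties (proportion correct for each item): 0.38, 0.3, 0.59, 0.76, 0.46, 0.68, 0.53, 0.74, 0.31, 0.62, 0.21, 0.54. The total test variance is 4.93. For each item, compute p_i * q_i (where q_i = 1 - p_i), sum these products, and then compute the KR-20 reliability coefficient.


For each item, compute p_i * q_i:
  Item 1: 0.38 * 0.62 = 0.2356
  Item 2: 0.3 * 0.7 = 0.21
  Item 3: 0.59 * 0.41 = 0.2419
  Item 4: 0.76 * 0.24 = 0.1824
  Item 5: 0.46 * 0.54 = 0.2484
  Item 6: 0.68 * 0.32 = 0.2176
  Item 7: 0.53 * 0.47 = 0.2491
  Item 8: 0.74 * 0.26 = 0.1924
  Item 9: 0.31 * 0.69 = 0.2139
  Item 10: 0.62 * 0.38 = 0.2356
  Item 11: 0.21 * 0.79 = 0.1659
  Item 12: 0.54 * 0.46 = 0.2484
Sum(p_i * q_i) = 0.2356 + 0.21 + 0.2419 + 0.1824 + 0.2484 + 0.2176 + 0.2491 + 0.1924 + 0.2139 + 0.2356 + 0.1659 + 0.2484 = 2.6412
KR-20 = (k/(k-1)) * (1 - Sum(p_i*q_i) / Var_total)
= (12/11) * (1 - 2.6412/4.93)
= 1.0909 * 0.4643
KR-20 = 0.5065

0.5065


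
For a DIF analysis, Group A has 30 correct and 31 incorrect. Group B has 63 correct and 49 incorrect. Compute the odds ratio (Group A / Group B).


Odds_A = 30/31 = 0.9677
Odds_B = 63/49 = 1.2857
OR = Odds_A / Odds_B = 0.9677 / 1.2857
Exactly, OR = (30 * 49) / (31 * 63) = 1470 / 1953
OR = 0.7527

0.7527


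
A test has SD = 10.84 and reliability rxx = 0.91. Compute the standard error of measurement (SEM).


SEM = SD * sqrt(1 - rxx)
SEM = 10.84 * sqrt(1 - 0.91)
SEM = 10.84 * sqrt(0.09) = 10.84 * 0.3
SEM = 3.252

3.252


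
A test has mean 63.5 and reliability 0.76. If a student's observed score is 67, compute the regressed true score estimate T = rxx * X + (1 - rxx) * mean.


T_est = rxx * X + (1 - rxx) * mean
T_est = 0.76 * 67 + 0.24 * 63.5
T_est = 50.92 + 15.24
T_est = 66.16

66.16


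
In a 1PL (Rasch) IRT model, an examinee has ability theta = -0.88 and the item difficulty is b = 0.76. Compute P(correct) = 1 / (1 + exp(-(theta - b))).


theta - b = -0.88 - 0.76 = -1.64
exp(-(theta - b)) = exp(1.64) = 5.1552
P = 1 / (1 + 5.1552)
P = 0.1625

0.1625


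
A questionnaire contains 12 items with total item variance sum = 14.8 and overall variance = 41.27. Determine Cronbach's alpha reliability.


alpha = (k/(k-1)) * (1 - sum(si^2)/s_total^2)
= (12/11) * (1 - 14.8/41.27)
alpha = 0.6997

0.6997


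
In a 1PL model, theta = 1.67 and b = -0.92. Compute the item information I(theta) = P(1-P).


P = 1/(1+exp(-(1.67--0.92))) = 0.9302
I = P*(1-P) = 0.9302 * 0.0698
I = 0.0649

0.0649


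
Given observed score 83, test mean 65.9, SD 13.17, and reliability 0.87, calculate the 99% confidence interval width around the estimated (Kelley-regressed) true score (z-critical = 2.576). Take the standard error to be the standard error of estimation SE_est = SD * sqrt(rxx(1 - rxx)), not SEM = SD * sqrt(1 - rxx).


True score estimate = 0.87*83 + 0.13*65.9 = 80.777
SE_est = SD * sqrt(rxx * (1 - rxx)) = 13.17 * sqrt(0.87 * 0.13) = 13.17 * sqrt(0.1131) = 4.429116
CI = T_est +/- z * SE_est, so width = 2 * z * SE_est = 2 * 2.576 * 4.429116
Width = 22.8188

22.8188


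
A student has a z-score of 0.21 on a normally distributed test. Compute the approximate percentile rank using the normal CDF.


CDF(z) = 0.5 * (1 + erf(z/sqrt(2)))
erf(0.1485) = 0.1663
CDF = 0.5832
Percentile rank = 0.5832 * 100 = 58.32

58.32


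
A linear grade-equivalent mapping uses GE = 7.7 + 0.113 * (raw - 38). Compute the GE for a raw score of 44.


raw - median = 44 - 38 = 6
slope * diff = 0.113 * 6 = 0.678
GE = 7.7 + 0.678
GE = 8.378

8.378


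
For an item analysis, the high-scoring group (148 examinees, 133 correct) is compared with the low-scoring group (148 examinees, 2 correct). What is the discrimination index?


p_upper = 133/148 = 0.8986
p_lower = 2/148 = 0.0135
D = 0.8986 - 0.0135 = 0.8851

0.8851


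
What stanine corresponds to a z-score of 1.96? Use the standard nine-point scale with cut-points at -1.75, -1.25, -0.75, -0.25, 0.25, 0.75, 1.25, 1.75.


Stanine boundaries: [-1.75, -1.25, -0.75, -0.25, 0.25, 0.75, 1.25, 1.75]
z = 1.96
Check each boundary:
  z >= -1.75 -> could be stanine 2
  z >= -1.25 -> could be stanine 3
  z >= -0.75 -> could be stanine 4
  z >= -0.25 -> could be stanine 5
  z >= 0.25 -> could be stanine 6
  z >= 0.75 -> could be stanine 7
  z >= 1.25 -> could be stanine 8
  z >= 1.75 -> could be stanine 9
Highest qualifying boundary gives stanine = 9

9


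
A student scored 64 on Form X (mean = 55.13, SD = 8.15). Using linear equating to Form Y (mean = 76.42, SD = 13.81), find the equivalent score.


slope = SD_Y / SD_X = 13.81 / 8.15 ~ 1.6945
intercept = mean_Y - slope * mean_X = 76.42 - (13.81 / 8.15) * 55.13 ~ -16.9966
Y = slope * X + intercept. To avoid rounding drift from the rounded slope/intercept, evaluate the equivalent form Y = mean_Y + SD_Y * (X - mean_X) / SD_X at full precision:
Y = 76.42 + 13.81 * (64 - 55.13) / 8.15
Y = 76.42 + 13.81 * 8.87 / 8.15
Y = 76.42 + 122.4947 / 8.15
Y = 76.42 + 15.03
Y = 91.45

91.45


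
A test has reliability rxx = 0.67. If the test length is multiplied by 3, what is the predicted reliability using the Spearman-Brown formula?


r_new = (n * rxx) / (1 + (n-1) * rxx)
r_new = (3 * 0.67) / (1 + 2 * 0.67)
r_new = 2.01 / 2.34
r_new = 0.859

0.859


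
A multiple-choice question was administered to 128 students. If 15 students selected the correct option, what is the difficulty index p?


Item difficulty p = number correct / total examinees
p = 15 / 128
p = 0.1172

0.1172


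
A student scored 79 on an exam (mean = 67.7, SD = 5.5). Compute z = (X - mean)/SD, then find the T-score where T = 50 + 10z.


z = (X - mean) / SD = (79 - 67.7) / 5.5
z = 11.3 / 5.5
z = 2.0545
T-score = T = 50 + 10z
Carry z at full precision (z = 11.3 / 5.5) into the conversion:
T-score = 50 + 10 * (11.3 / 5.5) = 50 + 113 / 5.5
T-score = 50 + 20.5455
T-score = 70.5455

70.5455


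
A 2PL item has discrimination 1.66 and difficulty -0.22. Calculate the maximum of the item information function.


For 2PL, max info at theta = b = -0.22
I_max = a^2 / 4 = 1.66^2 / 4
= 2.7556 / 4
I_max = 0.6889

0.6889


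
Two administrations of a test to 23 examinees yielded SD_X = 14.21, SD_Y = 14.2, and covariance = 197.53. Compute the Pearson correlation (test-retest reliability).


r = cov(X,Y) / (SD_X * SD_Y)
r = 197.53 / (14.21 * 14.2)
r = 197.53 / 201.782
r = 0.9789

0.9789


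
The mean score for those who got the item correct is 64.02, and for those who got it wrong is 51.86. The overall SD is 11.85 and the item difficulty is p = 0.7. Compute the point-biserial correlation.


q = 1 - p = 0.3
rpb = ((M1 - M0) / SD) * sqrt(p * q)
rpb = ((64.02 - 51.86) / 11.85) * sqrt(0.7 * 0.3)
rpb = 0.4702

0.4702


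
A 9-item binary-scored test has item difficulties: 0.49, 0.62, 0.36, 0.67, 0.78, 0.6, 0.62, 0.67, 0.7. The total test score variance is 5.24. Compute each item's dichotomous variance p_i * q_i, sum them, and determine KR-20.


For each item, compute p_i * q_i:
  Item 1: 0.49 * 0.51 = 0.2499
  Item 2: 0.62 * 0.38 = 0.2356
  Item 3: 0.36 * 0.64 = 0.2304
  Item 4: 0.67 * 0.33 = 0.2211
  Item 5: 0.78 * 0.22 = 0.1716
  Item 6: 0.6 * 0.4 = 0.24
  Item 7: 0.62 * 0.38 = 0.2356
  Item 8: 0.67 * 0.33 = 0.2211
  Item 9: 0.7 * 0.3 = 0.21
Sum(p_i * q_i) = 0.2499 + 0.2356 + 0.2304 + 0.2211 + 0.1716 + 0.24 + 0.2356 + 0.2211 + 0.21 = 2.0153
KR-20 = (k/(k-1)) * (1 - Sum(p_i*q_i) / Var_total)
= (9/8) * (1 - 2.0153/5.24)
= 1.125 * 0.6154
KR-20 = 0.6923

0.6923


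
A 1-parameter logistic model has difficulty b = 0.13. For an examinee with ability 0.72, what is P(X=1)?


theta - b = 0.72 - 0.13 = 0.59
exp(-(theta - b)) = exp(-0.59) = 0.5543
P = 1 / (1 + 0.5543)
P = 0.6434

0.6434


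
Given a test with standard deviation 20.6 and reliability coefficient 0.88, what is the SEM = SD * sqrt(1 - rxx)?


SEM = SD * sqrt(1 - rxx)
SEM = 20.6 * sqrt(1 - 0.88)
SEM = 20.6 * sqrt(0.12) = 20.6 * 0.34641
SEM = 7.136

7.136


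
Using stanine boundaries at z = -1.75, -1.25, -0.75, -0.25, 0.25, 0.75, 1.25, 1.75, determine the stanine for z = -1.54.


Stanine boundaries: [-1.75, -1.25, -0.75, -0.25, 0.25, 0.75, 1.25, 1.75]
z = -1.54
Check each boundary:
  z >= -1.75 -> could be stanine 2
  z < -1.25
  z < -0.75
  z < -0.25
  z < 0.25
  z < 0.75
  z < 1.25
  z < 1.75
Highest qualifying boundary gives stanine = 2

2


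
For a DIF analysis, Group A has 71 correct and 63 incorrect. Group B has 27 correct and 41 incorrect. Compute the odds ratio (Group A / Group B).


Odds_A = 71/63 = 1.127
Odds_B = 27/41 = 0.6585
OR = Odds_A / Odds_B = 1.127 / 0.6585
Exactly, OR = (71 * 41) / (63 * 27) = 2911 / 1701
OR = 1.7113

1.7113


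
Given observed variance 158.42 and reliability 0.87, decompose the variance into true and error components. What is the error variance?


var_true = rxx * var_obs = 0.87 * 158.42 = 137.8254
var_error = var_obs - var_true
var_error = 158.42 - 137.8254
var_error = 20.5946

20.5946


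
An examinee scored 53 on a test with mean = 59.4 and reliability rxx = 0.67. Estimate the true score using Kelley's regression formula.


T_est = rxx * X + (1 - rxx) * mean
T_est = 0.67 * 53 + 0.33 * 59.4
T_est = 35.51 + 19.602
T_est = 55.112

55.112


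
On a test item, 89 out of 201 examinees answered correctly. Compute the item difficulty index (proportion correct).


Item difficulty p = number correct / total examinees
p = 89 / 201
p = 0.4428

0.4428


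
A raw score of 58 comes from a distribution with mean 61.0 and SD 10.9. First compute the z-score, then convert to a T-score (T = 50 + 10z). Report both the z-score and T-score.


z = (X - mean) / SD = (58 - 61.0) / 10.9
z = -3.0 / 10.9
z = -0.2752
T-score = T = 50 + 10z
Carry z at full precision (z = -3.0 / 10.9) into the conversion:
T-score = 50 + 10 * (-3.0 / 10.9) = 50 + -30 / 10.9
T-score = 50 + -2.7523
T-score = 47.2477

47.2477


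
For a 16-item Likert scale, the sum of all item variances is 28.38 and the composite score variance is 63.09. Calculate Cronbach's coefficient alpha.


alpha = (k/(k-1)) * (1 - sum(si^2)/s_total^2)
= (16/15) * (1 - 28.38/63.09)
alpha = 0.5868

0.5868


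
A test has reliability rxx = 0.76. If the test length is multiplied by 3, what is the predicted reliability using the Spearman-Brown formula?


r_new = (n * rxx) / (1 + (n-1) * rxx)
r_new = (3 * 0.76) / (1 + 2 * 0.76)
r_new = 2.28 / 2.52
r_new = 0.9048

0.9048


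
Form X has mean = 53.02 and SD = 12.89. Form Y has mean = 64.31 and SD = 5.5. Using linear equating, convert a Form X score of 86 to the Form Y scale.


slope = SD_Y / SD_X = 5.5 / 12.89 ~ 0.4267
intercept = mean_Y - slope * mean_X = 64.31 - (5.5 / 12.89) * 53.02 ~ 41.687
Y = slope * X + intercept. To avoid rounding drift from the rounded slope/intercept, evaluate the equivalent form Y = mean_Y + SD_Y * (X - mean_X) / SD_X at full precision:
Y = 64.31 + 5.5 * (86 - 53.02) / 12.89
Y = 64.31 + 5.5 * 32.98 / 12.89
Y = 64.31 + 181.39 / 12.89
Y = 64.31 + 14.0721
Y = 78.3821

78.3821


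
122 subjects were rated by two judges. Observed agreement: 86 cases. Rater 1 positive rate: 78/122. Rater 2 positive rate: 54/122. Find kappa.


P_o = 86/122 = 0.704918
P_e = (78*54 + 44*68) / 14884 = 0.48401
kappa = (P_o - P_e) / (1 - P_e)
kappa = (0.704918 - 0.48401) / (1 - 0.48401)
kappa = 0.4281

0.4281


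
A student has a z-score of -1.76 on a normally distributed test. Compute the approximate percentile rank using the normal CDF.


CDF(z) = 0.5 * (1 + erf(z/sqrt(2)))
erf(-1.2445) = -0.9216
CDF = 0.0392
Percentile rank = 0.0392 * 100 = 3.92

3.92


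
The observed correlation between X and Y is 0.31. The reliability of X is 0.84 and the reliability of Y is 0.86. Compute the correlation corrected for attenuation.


r_corrected = rxy / sqrt(rxx * ryy)
= 0.31 / sqrt(0.84 * 0.86)
= 0.31 / sqrt(0.7224)
= 0.31 / 0.849941
r_corrected = 0.3647

0.3647


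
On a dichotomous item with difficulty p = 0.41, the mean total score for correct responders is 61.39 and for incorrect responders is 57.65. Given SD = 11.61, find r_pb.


q = 1 - p = 0.59
rpb = ((M1 - M0) / SD) * sqrt(p * q)
rpb = ((61.39 - 57.65) / 11.61) * sqrt(0.41 * 0.59)
rpb = 0.1584

0.1584


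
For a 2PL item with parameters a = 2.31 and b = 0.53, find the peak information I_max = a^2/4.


For 2PL, max info at theta = b = 0.53
I_max = a^2 / 4 = 2.31^2 / 4
= 5.3361 / 4
I_max = 1.334

1.334


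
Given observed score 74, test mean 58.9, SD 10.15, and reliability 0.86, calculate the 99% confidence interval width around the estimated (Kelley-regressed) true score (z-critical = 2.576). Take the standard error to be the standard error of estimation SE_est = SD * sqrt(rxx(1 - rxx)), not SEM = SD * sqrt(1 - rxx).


True score estimate = 0.86*74 + 0.14*58.9 = 71.886
SE_est = SD * sqrt(rxx * (1 - rxx)) = 10.15 * sqrt(0.86 * 0.14) = 10.15 * sqrt(0.1204) = 3.521918
CI = T_est +/- z * SE_est, so width = 2 * z * SE_est = 2 * 2.576 * 3.521918
Width = 18.1449

18.1449


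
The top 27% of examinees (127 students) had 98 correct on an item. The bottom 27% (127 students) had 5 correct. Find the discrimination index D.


p_upper = 98/127 = 0.7717
p_lower = 5/127 = 0.0394
D = 0.7717 - 0.0394 = 0.7323

0.7323


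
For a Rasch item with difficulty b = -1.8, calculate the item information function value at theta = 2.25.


P = 1/(1+exp(-(2.25--1.8))) = 0.9829
I = P*(1-P) = 0.9829 * 0.0171
I = 0.0168

0.0168


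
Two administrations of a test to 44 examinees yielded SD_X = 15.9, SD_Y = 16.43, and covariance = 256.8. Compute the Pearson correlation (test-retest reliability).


r = cov(X,Y) / (SD_X * SD_Y)
r = 256.8 / (15.9 * 16.43)
r = 256.8 / 261.237
r = 0.983

0.983


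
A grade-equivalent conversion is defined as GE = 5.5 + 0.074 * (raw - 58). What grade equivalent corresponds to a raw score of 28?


raw - median = 28 - 58 = -30
slope * diff = 0.074 * -30 = -2.22
GE = 5.5 + -2.22
GE = 3.28

3.28


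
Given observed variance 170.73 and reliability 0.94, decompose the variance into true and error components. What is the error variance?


var_true = rxx * var_obs = 0.94 * 170.73 = 160.4862
var_error = var_obs - var_true
var_error = 170.73 - 160.4862
var_error = 10.2438

10.2438


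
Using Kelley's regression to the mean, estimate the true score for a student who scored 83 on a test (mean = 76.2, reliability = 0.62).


T_est = rxx * X + (1 - rxx) * mean
T_est = 0.62 * 83 + 0.38 * 76.2
T_est = 51.46 + 28.956
T_est = 80.416

80.416


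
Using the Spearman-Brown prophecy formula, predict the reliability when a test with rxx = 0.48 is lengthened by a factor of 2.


r_new = (n * rxx) / (1 + (n-1) * rxx)
r_new = (2 * 0.48) / (1 + 1 * 0.48)
r_new = 0.96 / 1.48
r_new = 0.6486

0.6486


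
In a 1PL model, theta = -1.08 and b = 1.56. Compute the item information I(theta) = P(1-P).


P = 1/(1+exp(-(-1.08-1.56))) = 0.0666
I = P*(1-P) = 0.0666 * 0.9334
I = 0.0622

0.0622


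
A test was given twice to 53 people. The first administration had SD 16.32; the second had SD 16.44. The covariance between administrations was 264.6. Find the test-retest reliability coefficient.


r = cov(X,Y) / (SD_X * SD_Y)
r = 264.6 / (16.32 * 16.44)
r = 264.6 / 268.3008
r = 0.9862

0.9862


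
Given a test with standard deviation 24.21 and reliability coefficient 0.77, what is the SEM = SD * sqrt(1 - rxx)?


SEM = SD * sqrt(1 - rxx)
SEM = 24.21 * sqrt(1 - 0.77)
SEM = 24.21 * sqrt(0.23) = 24.21 * 0.479583
SEM = 11.6107

11.6107


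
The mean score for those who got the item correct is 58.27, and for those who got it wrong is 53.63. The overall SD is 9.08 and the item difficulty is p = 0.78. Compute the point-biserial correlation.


q = 1 - p = 0.22
rpb = ((M1 - M0) / SD) * sqrt(p * q)
rpb = ((58.27 - 53.63) / 9.08) * sqrt(0.78 * 0.22)
rpb = 0.2117

0.2117


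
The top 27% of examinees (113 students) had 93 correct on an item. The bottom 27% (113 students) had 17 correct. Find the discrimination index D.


p_upper = 93/113 = 0.823
p_lower = 17/113 = 0.1504
D = 0.823 - 0.1504 = 0.6726

0.6726


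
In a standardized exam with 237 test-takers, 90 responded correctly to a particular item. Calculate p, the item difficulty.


Item difficulty p = number correct / total examinees
p = 90 / 237
p = 0.3797

0.3797


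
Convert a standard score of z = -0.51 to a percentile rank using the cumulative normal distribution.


CDF(z) = 0.5 * (1 + erf(z/sqrt(2)))
erf(-0.3606) = -0.3899
CDF = 0.305
Percentile rank = 0.305 * 100 = 30.5

30.5


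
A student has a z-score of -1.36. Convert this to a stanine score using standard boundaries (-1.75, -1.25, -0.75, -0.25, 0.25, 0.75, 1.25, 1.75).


Stanine boundaries: [-1.75, -1.25, -0.75, -0.25, 0.25, 0.75, 1.25, 1.75]
z = -1.36
Check each boundary:
  z >= -1.75 -> could be stanine 2
  z < -1.25
  z < -0.75
  z < -0.25
  z < 0.25
  z < 0.75
  z < 1.25
  z < 1.75
Highest qualifying boundary gives stanine = 2

2


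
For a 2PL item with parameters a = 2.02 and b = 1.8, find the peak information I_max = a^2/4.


For 2PL, max info at theta = b = 1.8
I_max = a^2 / 4 = 2.02^2 / 4
= 4.0804 / 4
I_max = 1.0201

1.0201


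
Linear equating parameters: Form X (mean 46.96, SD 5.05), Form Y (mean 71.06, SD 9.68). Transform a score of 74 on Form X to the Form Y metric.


slope = SD_Y / SD_X = 9.68 / 5.05 ~ 1.9168
intercept = mean_Y - slope * mean_X = 71.06 - (9.68 / 5.05) * 46.96 ~ -18.9544
Y = slope * X + intercept. To avoid rounding drift from the rounded slope/intercept, evaluate the equivalent form Y = mean_Y + SD_Y * (X - mean_X) / SD_X at full precision:
Y = 71.06 + 9.68 * (74 - 46.96) / 5.05
Y = 71.06 + 9.68 * 27.04 / 5.05
Y = 71.06 + 261.7472 / 5.05
Y = 71.06 + 51.8311
Y = 122.8911

122.8911


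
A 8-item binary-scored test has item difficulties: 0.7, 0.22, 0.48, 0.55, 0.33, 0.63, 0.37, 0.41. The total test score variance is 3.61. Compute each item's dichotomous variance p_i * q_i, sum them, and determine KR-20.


For each item, compute p_i * q_i:
  Item 1: 0.7 * 0.3 = 0.21
  Item 2: 0.22 * 0.78 = 0.1716
  Item 3: 0.48 * 0.52 = 0.2496
  Item 4: 0.55 * 0.45 = 0.2475
  Item 5: 0.33 * 0.67 = 0.2211
  Item 6: 0.63 * 0.37 = 0.2331
  Item 7: 0.37 * 0.63 = 0.2331
  Item 8: 0.41 * 0.59 = 0.2419
Sum(p_i * q_i) = 0.21 + 0.1716 + 0.2496 + 0.2475 + 0.2211 + 0.2331 + 0.2331 + 0.2419 = 1.8079
KR-20 = (k/(k-1)) * (1 - Sum(p_i*q_i) / Var_total)
= (8/7) * (1 - 1.8079/3.61)
= 1.1429 * 0.4992
KR-20 = 0.5705

0.5705


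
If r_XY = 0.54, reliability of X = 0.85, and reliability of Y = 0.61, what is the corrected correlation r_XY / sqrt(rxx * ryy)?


r_corrected = rxy / sqrt(rxx * ryy)
= 0.54 / sqrt(0.85 * 0.61)
= 0.54 / sqrt(0.5185)
= 0.54 / 0.720069
r_corrected = 0.7499

0.7499


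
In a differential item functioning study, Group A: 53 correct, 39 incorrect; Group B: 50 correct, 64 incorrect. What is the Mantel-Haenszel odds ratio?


Odds_A = 53/39 = 1.359
Odds_B = 50/64 = 0.7812
OR = Odds_A / Odds_B = 1.359 / 0.7812
Exactly, OR = (53 * 64) / (39 * 50) = 3392 / 1950
OR = 1.7395

1.7395


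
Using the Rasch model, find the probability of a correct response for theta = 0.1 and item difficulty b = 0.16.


theta - b = 0.1 - 0.16 = -0.06
exp(-(theta - b)) = exp(0.06) = 1.0618
P = 1 / (1 + 1.0618)
P = 0.485

0.485


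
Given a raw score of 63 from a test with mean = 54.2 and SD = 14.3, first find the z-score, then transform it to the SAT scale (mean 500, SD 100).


z = (X - mean) / SD = (63 - 54.2) / 14.3
z = 8.8 / 14.3
z = 0.6154
SAT-scale = SAT = 500 + 100z
Carry z at full precision (z = 8.8 / 14.3) into the conversion:
SAT-scale = 500 + 100 * (8.8 / 14.3) = 500 + 880 / 14.3
SAT-scale = 500 + 61.5385
SAT-scale = 561.5385

561.5385


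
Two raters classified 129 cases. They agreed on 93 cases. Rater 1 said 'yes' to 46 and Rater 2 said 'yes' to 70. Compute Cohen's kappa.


P_o = 93/129 = 0.72093
P_e = (46*70 + 83*59) / 16641 = 0.487771
kappa = (P_o - P_e) / (1 - P_e)
kappa = (0.72093 - 0.487771) / (1 - 0.487771)
kappa = 0.4552

0.4552


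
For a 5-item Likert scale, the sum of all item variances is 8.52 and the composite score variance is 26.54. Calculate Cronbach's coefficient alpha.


alpha = (k/(k-1)) * (1 - sum(si^2)/s_total^2)
= (5/4) * (1 - 8.52/26.54)
alpha = 0.8487

0.8487


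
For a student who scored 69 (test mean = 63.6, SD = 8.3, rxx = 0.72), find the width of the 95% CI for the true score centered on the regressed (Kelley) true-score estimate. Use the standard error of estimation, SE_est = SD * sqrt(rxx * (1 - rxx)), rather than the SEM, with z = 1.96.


True score estimate = 0.72*69 + 0.28*63.6 = 67.488
SE_est = SD * sqrt(rxx * (1 - rxx)) = 8.3 * sqrt(0.72 * 0.28) = 8.3 * sqrt(0.2016) = 3.726691
CI = T_est +/- z * SE_est, so width = 2 * z * SE_est = 2 * 1.96 * 3.726691
Width = 14.6086

14.6086


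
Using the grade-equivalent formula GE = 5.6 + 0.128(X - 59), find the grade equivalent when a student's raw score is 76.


raw - median = 76 - 59 = 17
slope * diff = 0.128 * 17 = 2.176
GE = 5.6 + 2.176
GE = 7.776

7.776


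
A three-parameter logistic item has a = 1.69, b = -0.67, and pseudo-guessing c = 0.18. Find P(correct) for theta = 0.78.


logit = 1.69*(0.78 - -0.67) = 2.4505
P* = 1/(1 + exp(-2.4505)) = 0.9206
P = 0.18 + (1 - 0.18) * 0.9206
P = 0.9349

0.9349


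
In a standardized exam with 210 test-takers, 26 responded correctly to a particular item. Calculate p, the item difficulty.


Item difficulty p = number correct / total examinees
p = 26 / 210
p = 0.1238

0.1238


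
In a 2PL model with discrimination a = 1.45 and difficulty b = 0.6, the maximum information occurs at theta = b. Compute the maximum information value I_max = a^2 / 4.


For 2PL, max info at theta = b = 0.6
I_max = a^2 / 4 = 1.45^2 / 4
= 2.1025 / 4
I_max = 0.5256

0.5256


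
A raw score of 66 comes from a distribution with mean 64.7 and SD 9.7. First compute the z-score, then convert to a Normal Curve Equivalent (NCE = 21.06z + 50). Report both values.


z = (X - mean) / SD = (66 - 64.7) / 9.7
z = 1.3 / 9.7
z = 0.134
NCE = NCE = 21.06z + 50
Carry z at full precision (z = 1.3 / 9.7) into the conversion:
NCE = 21.06 * (1.3 / 9.7) + 50 = 27.378 / 9.7 + 50
NCE = 2.8225 + 50
NCE = 52.8225

52.8225


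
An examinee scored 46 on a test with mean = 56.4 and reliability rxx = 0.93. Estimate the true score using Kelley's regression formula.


T_est = rxx * X + (1 - rxx) * mean
T_est = 0.93 * 46 + 0.07 * 56.4
T_est = 42.78 + 3.948
T_est = 46.728

46.728


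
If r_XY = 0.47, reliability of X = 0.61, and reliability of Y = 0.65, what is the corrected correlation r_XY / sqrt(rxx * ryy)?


r_corrected = rxy / sqrt(rxx * ryy)
= 0.47 / sqrt(0.61 * 0.65)
= 0.47 / sqrt(0.3965)
= 0.47 / 0.629682
r_corrected = 0.7464

0.7464


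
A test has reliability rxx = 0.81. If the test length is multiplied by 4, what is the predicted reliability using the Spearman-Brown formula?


r_new = (n * rxx) / (1 + (n-1) * rxx)
r_new = (4 * 0.81) / (1 + 3 * 0.81)
r_new = 3.24 / 3.43
r_new = 0.9446

0.9446


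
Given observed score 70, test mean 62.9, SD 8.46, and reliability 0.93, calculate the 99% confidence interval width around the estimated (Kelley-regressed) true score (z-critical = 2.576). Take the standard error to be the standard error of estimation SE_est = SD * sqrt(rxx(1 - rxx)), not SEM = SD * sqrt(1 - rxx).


True score estimate = 0.93*70 + 0.07*62.9 = 69.503
SE_est = SD * sqrt(rxx * (1 - rxx)) = 8.46 * sqrt(0.93 * 0.07) = 8.46 * sqrt(0.0651) = 2.158544
CI = T_est +/- z * SE_est, so width = 2 * z * SE_est = 2 * 2.576 * 2.158544
Width = 11.1208

11.1208


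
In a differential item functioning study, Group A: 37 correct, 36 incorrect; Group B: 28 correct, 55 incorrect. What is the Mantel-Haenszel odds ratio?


Odds_A = 37/36 = 1.0278
Odds_B = 28/55 = 0.5091
OR = Odds_A / Odds_B = 1.0278 / 0.5091
Exactly, OR = (37 * 55) / (36 * 28) = 2035 / 1008
OR = 2.0188

2.0188


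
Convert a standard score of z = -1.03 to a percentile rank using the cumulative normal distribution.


CDF(z) = 0.5 * (1 + erf(z/sqrt(2)))
erf(-0.7283) = -0.697
CDF = 0.1515
Percentile rank = 0.1515 * 100 = 15.15

15.15


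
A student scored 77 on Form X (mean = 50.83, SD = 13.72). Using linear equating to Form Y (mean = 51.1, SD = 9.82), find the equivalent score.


slope = SD_Y / SD_X = 9.82 / 13.72 ~ 0.7157
intercept = mean_Y - slope * mean_X = 51.1 - (9.82 / 13.72) * 50.83 ~ 14.7188
Y = slope * X + intercept. To avoid rounding drift from the rounded slope/intercept, evaluate the equivalent form Y = mean_Y + SD_Y * (X - mean_X) / SD_X at full precision:
Y = 51.1 + 9.82 * (77 - 50.83) / 13.72
Y = 51.1 + 9.82 * 26.17 / 13.72
Y = 51.1 + 256.9894 / 13.72
Y = 51.1 + 18.731
Y = 69.831

69.831


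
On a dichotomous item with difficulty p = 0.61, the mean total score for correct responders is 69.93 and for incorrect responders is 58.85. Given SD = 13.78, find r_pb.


q = 1 - p = 0.39
rpb = ((M1 - M0) / SD) * sqrt(p * q)
rpb = ((69.93 - 58.85) / 13.78) * sqrt(0.61 * 0.39)
rpb = 0.3922

0.3922


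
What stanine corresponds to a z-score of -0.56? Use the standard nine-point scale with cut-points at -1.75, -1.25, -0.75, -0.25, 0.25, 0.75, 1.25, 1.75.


Stanine boundaries: [-1.75, -1.25, -0.75, -0.25, 0.25, 0.75, 1.25, 1.75]
z = -0.56
Check each boundary:
  z >= -1.75 -> could be stanine 2
  z >= -1.25 -> could be stanine 3
  z >= -0.75 -> could be stanine 4
  z < -0.25
  z < 0.25
  z < 0.75
  z < 1.25
  z < 1.75
Highest qualifying boundary gives stanine = 4

4


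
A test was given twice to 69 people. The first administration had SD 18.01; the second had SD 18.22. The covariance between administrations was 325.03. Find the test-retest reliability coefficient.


r = cov(X,Y) / (SD_X * SD_Y)
r = 325.03 / (18.01 * 18.22)
r = 325.03 / 328.1422
r = 0.9905

0.9905


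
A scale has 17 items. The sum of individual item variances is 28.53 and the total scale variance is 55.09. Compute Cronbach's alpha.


alpha = (k/(k-1)) * (1 - sum(si^2)/s_total^2)
= (17/16) * (1 - 28.53/55.09)
alpha = 0.5123

0.5123


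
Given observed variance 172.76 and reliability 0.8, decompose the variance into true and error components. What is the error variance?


var_true = rxx * var_obs = 0.8 * 172.76 = 138.208
var_error = var_obs - var_true
var_error = 172.76 - 138.208
var_error = 34.552

34.552


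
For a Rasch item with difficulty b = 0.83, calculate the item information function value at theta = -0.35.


P = 1/(1+exp(-(-0.35-0.83))) = 0.2351
I = P*(1-P) = 0.2351 * 0.7649
I = 0.1798

0.1798


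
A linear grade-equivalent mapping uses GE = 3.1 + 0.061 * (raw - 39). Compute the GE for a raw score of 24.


raw - median = 24 - 39 = -15
slope * diff = 0.061 * -15 = -0.915
GE = 3.1 + -0.915
GE = 2.185

2.185


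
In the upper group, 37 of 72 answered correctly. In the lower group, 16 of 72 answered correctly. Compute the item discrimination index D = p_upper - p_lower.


p_upper = 37/72 = 0.5139
p_lower = 16/72 = 0.2222
D = 0.5139 - 0.2222 = 0.2917

0.2917


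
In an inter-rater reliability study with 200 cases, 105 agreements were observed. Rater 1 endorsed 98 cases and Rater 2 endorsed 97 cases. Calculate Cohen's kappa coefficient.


P_o = 105/200 = 0.525
P_e = (98*97 + 102*103) / 40000 = 0.5003
kappa = (P_o - P_e) / (1 - P_e)
kappa = (0.525 - 0.5003) / (1 - 0.5003)
kappa = 0.0494

0.0494


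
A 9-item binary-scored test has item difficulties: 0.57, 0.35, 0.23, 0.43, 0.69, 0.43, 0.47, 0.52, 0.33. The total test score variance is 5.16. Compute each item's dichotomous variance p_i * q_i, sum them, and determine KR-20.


For each item, compute p_i * q_i:
  Item 1: 0.57 * 0.43 = 0.2451
  Item 2: 0.35 * 0.65 = 0.2275
  Item 3: 0.23 * 0.77 = 0.1771
  Item 4: 0.43 * 0.57 = 0.2451
  Item 5: 0.69 * 0.31 = 0.2139
  Item 6: 0.43 * 0.57 = 0.2451
  Item 7: 0.47 * 0.53 = 0.2491
  Item 8: 0.52 * 0.48 = 0.2496
  Item 9: 0.33 * 0.67 = 0.2211
Sum(p_i * q_i) = 0.2451 + 0.2275 + 0.1771 + 0.2451 + 0.2139 + 0.2451 + 0.2491 + 0.2496 + 0.2211 = 2.0736
KR-20 = (k/(k-1)) * (1 - Sum(p_i*q_i) / Var_total)
= (9/8) * (1 - 2.0736/5.16)
= 1.125 * 0.5981
KR-20 = 0.6729

0.6729


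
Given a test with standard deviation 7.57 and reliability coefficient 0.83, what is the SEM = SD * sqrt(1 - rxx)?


SEM = SD * sqrt(1 - rxx)
SEM = 7.57 * sqrt(1 - 0.83)
SEM = 7.57 * sqrt(0.17) = 7.57 * 0.412311
SEM = 3.1212

3.1212


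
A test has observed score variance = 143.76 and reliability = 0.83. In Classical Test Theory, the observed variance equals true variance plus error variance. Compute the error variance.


var_true = rxx * var_obs = 0.83 * 143.76 = 119.3208
var_error = var_obs - var_true
var_error = 143.76 - 119.3208
var_error = 24.4392

24.4392


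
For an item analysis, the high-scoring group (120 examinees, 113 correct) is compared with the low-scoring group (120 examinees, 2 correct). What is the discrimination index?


p_upper = 113/120 = 0.9417
p_lower = 2/120 = 0.0167
D = 0.9417 - 0.0167 = 0.925

0.925


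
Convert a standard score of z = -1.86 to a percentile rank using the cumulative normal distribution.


CDF(z) = 0.5 * (1 + erf(z/sqrt(2)))
erf(-1.3152) = -0.9371
CDF = 0.0314
Percentile rank = 0.0314 * 100 = 3.14

3.14


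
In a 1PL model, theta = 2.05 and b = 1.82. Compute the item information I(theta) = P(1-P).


P = 1/(1+exp(-(2.05-1.82))) = 0.5572
I = P*(1-P) = 0.5572 * 0.4428
I = 0.2467

0.2467


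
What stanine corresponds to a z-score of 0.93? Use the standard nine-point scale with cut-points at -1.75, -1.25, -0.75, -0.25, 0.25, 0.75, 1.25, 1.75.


Stanine boundaries: [-1.75, -1.25, -0.75, -0.25, 0.25, 0.75, 1.25, 1.75]
z = 0.93
Check each boundary:
  z >= -1.75 -> could be stanine 2
  z >= -1.25 -> could be stanine 3
  z >= -0.75 -> could be stanine 4
  z >= -0.25 -> could be stanine 5
  z >= 0.25 -> could be stanine 6
  z >= 0.75 -> could be stanine 7
  z < 1.25
  z < 1.75
Highest qualifying boundary gives stanine = 7

7


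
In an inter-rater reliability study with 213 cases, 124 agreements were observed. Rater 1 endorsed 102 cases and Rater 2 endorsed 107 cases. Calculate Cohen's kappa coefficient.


P_o = 124/213 = 0.58216
P_e = (102*107 + 111*106) / 45369 = 0.499901
kappa = (P_o - P_e) / (1 - P_e)
kappa = (0.58216 - 0.499901) / (1 - 0.499901)
kappa = 0.1645

0.1645


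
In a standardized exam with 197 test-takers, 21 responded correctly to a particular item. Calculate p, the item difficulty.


Item difficulty p = number correct / total examinees
p = 21 / 197
p = 0.1066

0.1066


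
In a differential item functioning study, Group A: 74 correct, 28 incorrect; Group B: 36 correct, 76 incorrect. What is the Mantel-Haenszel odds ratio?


Odds_A = 74/28 = 2.6429
Odds_B = 36/76 = 0.4737
OR = Odds_A / Odds_B = 2.6429 / 0.4737
Exactly, OR = (74 * 76) / (28 * 36) = 5624 / 1008
OR = 5.5794

5.5794


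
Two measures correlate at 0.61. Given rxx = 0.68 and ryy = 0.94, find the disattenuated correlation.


r_corrected = rxy / sqrt(rxx * ryy)
= 0.61 / sqrt(0.68 * 0.94)
= 0.61 / sqrt(0.6392)
= 0.61 / 0.7995
r_corrected = 0.763

0.763


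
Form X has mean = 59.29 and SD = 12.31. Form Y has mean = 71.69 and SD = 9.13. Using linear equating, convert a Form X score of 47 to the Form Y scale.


slope = SD_Y / SD_X = 9.13 / 12.31 ~ 0.7417
intercept = mean_Y - slope * mean_X = 71.69 - (9.13 / 12.31) * 59.29 ~ 27.7162
Y = slope * X + intercept. To avoid rounding drift from the rounded slope/intercept, evaluate the equivalent form Y = mean_Y + SD_Y * (X - mean_X) / SD_X at full precision:
Y = 71.69 + 9.13 * (47 - 59.29) / 12.31
Y = 71.69 - 9.13 * 12.29 / 12.31
Y = 71.69 - 112.2077 / 12.31
Y = 71.69 - 9.1152
Y = 62.5748

62.5748


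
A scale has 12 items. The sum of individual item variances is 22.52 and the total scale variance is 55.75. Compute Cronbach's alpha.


alpha = (k/(k-1)) * (1 - sum(si^2)/s_total^2)
= (12/11) * (1 - 22.52/55.75)
alpha = 0.6502

0.6502


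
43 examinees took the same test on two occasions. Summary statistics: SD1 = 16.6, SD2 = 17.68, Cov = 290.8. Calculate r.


r = cov(X,Y) / (SD_X * SD_Y)
r = 290.8 / (16.6 * 17.68)
r = 290.8 / 293.488
r = 0.9908

0.9908


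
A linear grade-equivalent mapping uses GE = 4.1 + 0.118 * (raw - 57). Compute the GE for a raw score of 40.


raw - median = 40 - 57 = -17
slope * diff = 0.118 * -17 = -2.006
GE = 4.1 + -2.006
GE = 2.094

2.094


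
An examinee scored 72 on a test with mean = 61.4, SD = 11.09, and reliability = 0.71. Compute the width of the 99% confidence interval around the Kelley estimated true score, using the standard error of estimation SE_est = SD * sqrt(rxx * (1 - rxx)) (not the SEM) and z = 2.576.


True score estimate = 0.71*72 + 0.29*61.4 = 68.926
SE_est = SD * sqrt(rxx * (1 - rxx)) = 11.09 * sqrt(0.71 * 0.29) = 11.09 * sqrt(0.2059) = 5.032221
CI = T_est +/- z * SE_est, so width = 2 * z * SE_est = 2 * 2.576 * 5.032221
Width = 25.926

25.926


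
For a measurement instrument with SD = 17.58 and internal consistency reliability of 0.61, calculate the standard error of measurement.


SEM = SD * sqrt(1 - rxx)
SEM = 17.58 * sqrt(1 - 0.61)
SEM = 17.58 * sqrt(0.39) = 17.58 * 0.6245
SEM = 10.9787

10.9787


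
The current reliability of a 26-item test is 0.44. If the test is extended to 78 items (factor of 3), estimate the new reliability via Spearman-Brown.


r_new = (n * rxx) / (1 + (n-1) * rxx)
r_new = (3 * 0.44) / (1 + 2 * 0.44)
r_new = 1.32 / 1.88
r_new = 0.7021

0.7021


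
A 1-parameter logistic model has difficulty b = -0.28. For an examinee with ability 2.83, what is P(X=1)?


theta - b = 2.83 - -0.28 = 3.11
exp(-(theta - b)) = exp(-3.11) = 0.0446
P = 1 / (1 + 0.0446)
P = 0.9573

0.9573


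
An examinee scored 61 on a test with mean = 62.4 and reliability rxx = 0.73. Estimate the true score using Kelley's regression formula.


T_est = rxx * X + (1 - rxx) * mean
T_est = 0.73 * 61 + 0.27 * 62.4
T_est = 44.53 + 16.848
T_est = 61.378

61.378


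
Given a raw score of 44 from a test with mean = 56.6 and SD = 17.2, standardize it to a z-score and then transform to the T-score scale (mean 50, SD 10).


z = (X - mean) / SD = (44 - 56.6) / 17.2
z = -12.6 / 17.2
z = -0.7326
T-score = T = 50 + 10z
Carry z at full precision (z = -12.6 / 17.2) into the conversion:
T-score = 50 + 10 * (-12.6 / 17.2) = 50 + -126 / 17.2
T-score = 50 + -7.3256
T-score = 42.6744

42.6744


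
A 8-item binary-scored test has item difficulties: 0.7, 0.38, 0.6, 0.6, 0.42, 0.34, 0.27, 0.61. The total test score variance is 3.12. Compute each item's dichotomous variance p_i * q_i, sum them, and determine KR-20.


For each item, compute p_i * q_i:
  Item 1: 0.7 * 0.3 = 0.21
  Item 2: 0.38 * 0.62 = 0.2356
  Item 3: 0.6 * 0.4 = 0.24
  Item 4: 0.6 * 0.4 = 0.24
  Item 5: 0.42 * 0.58 = 0.2436
  Item 6: 0.34 * 0.66 = 0.2244
  Item 7: 0.27 * 0.73 = 0.1971
  Item 8: 0.61 * 0.39 = 0.2379
Sum(p_i * q_i) = 0.21 + 0.2356 + 0.24 + 0.24 + 0.2436 + 0.2244 + 0.1971 + 0.2379 = 1.8286
KR-20 = (k/(k-1)) * (1 - Sum(p_i*q_i) / Var_total)
= (8/7) * (1 - 1.8286/3.12)
= 1.1429 * 0.4139
KR-20 = 0.473

0.473


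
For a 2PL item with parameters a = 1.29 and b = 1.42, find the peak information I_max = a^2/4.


For 2PL, max info at theta = b = 1.42
I_max = a^2 / 4 = 1.29^2 / 4
= 1.6641 / 4
I_max = 0.416

0.416


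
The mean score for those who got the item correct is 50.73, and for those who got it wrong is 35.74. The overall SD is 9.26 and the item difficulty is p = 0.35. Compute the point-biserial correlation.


q = 1 - p = 0.65
rpb = ((M1 - M0) / SD) * sqrt(p * q)
rpb = ((50.73 - 35.74) / 9.26) * sqrt(0.35 * 0.65)
rpb = 0.7721

0.7721
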